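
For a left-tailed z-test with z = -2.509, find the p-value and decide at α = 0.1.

p = P(Z < -2.509) = Φ(-2.509) ≈ 0.0061. Since p < 0.1, reject H₀ (significant) at α = 0.1.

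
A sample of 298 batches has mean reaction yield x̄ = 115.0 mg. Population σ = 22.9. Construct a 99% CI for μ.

CI = x̄ ± z*(σ/√n) = 115.0 ± 2.576(22.9/√298) = 115.0 ± 3.42 = (111.58, 118.42)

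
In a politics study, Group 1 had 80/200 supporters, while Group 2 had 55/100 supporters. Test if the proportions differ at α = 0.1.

p̂₁ = 0.4, p̂₂ = 0.55, pooled p̂ = 0.45. z = -2.462. Critical: ±1.645. Reject H₀.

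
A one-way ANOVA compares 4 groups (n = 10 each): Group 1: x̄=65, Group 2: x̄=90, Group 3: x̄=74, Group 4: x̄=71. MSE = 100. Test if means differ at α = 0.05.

Grand mean = 75.0. SS_between = 3420.0, MS_between = 1140.0. F = 11.4, F_crit ≈ 2.866. Reject H₀.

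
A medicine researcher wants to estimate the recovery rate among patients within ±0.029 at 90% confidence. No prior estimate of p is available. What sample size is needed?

Conservative approach: use p = 0.5 (maximizes p(1-p) = 0.25). n = z²(0.25)/E² = 1.645²×0.25/0.029² = 804.4 → n = 805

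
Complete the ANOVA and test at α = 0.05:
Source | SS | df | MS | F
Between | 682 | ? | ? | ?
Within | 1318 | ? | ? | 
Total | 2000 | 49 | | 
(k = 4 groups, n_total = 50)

df_between = 3, df_within = 46. MS_between = 227.33, MS_within = 28.65. F = 7.934, F_crit ≈ 2.807. Reject H₀.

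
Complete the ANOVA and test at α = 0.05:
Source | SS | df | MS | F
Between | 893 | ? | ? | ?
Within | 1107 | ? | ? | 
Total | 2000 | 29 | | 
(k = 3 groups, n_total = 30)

df_between = 2, df_within = 27. MS_between = 446.5, MS_within = 41.0. F = 10.89, F_crit ≈ 3.354. Reject H₀.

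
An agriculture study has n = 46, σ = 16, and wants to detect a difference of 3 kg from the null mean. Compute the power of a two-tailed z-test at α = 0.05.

SE = σ/√n = 16/√46 = 2.359. Non-centrality λ = d/SE = 3/2.359 = 1.272. Power ≈ Φ(λ - z_{α/2}) = Φ(1.272 - 1.96) = Φ(-0.688) = 0.246.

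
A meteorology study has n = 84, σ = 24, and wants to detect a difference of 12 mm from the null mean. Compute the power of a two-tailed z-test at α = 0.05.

SE = σ/√n = 24/√84 = 2.619. Non-centrality λ = d/SE = 12/2.619 = 4.583. Power ≈ Φ(λ - z_{α/2}) = Φ(4.583 - 1.96) = Φ(2.623) = 0.996.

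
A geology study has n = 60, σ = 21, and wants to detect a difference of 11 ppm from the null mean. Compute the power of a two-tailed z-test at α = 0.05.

SE = σ/√n = 21/√60 = 2.711. Non-centrality λ = d/SE = 11/2.711 = 4.057. Power ≈ Φ(λ - z_{α/2}) = Φ(4.057 - 1.96) = Φ(2.097) = 0.982.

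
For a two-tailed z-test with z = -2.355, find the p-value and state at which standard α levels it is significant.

p = 2·P(Z > |-2.355|) = 2·(1 - Φ(2.355)) ≈ 0.0185. Significant at α = 0.1; Significant at α = 0.05.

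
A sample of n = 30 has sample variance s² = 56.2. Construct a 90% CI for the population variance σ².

df = 29. χ²_{0.05} = 42.557, χ²_{0.95} = 17.708. CI for σ² = ((n-1)s²/χ²_{α/2}, (n-1)s²/χ²_{1-α/2}) = (29·56.2/42.557, 29·56.2/17.708) = (38.3, 92.04)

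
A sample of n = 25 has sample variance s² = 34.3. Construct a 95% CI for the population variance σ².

df = 24. χ²_{0.025} = 39.364, χ²_{0.975} = 12.401. CI for σ² = ((n-1)s²/χ²_{α/2}, (n-1)s²/χ²_{1-α/2}) = (24·34.3/39.364, 24·34.3/12.401) = (20.91, 66.38)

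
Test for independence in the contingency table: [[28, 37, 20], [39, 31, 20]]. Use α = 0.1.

χ² = 2.194. df = 2, critical = 4.605. Fail to reject H₀. No evidence of dependence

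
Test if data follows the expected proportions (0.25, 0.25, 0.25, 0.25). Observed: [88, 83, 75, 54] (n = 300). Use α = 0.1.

Expected: [75.0, 75.0, 75.0, 75.0]. χ² = 8.987. df = 3, critical = 6.251. Reject H₀.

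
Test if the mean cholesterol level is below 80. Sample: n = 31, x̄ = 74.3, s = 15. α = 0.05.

t = (74.3 - 80)/(15/√31) = -2.116, df = 30. Critical t = -1.697. Reject H₀.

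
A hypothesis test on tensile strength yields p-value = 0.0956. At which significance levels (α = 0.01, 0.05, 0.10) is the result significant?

p = 0.0956. Significant at: α = 0.1.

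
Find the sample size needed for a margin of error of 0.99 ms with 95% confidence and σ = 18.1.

n = (z*σ/E)² = (1.96×18.1/0.99)² = 1284.1 → n = 1285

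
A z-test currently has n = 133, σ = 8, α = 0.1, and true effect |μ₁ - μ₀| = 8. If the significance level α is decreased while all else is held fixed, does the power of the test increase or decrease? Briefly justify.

Power decreases: a smaller α raises the critical value, so less of the H₁ sampling distribution falls in the rejection region.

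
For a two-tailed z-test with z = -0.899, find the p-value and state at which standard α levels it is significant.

p = 2·P(Z > |-0.899|) = 2·(1 - Φ(0.899)) ≈ 0.3687. Not significant at any standard level.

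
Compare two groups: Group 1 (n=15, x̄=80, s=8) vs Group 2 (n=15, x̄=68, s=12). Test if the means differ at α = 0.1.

Pooled sp = 10.2. t = 3.223, df = 28. Critical t = ±1.701. Reject H₀.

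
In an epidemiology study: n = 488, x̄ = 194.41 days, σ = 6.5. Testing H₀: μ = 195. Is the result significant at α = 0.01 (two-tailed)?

z = (194.41 - 195)/(6.5/√488) = -2.005. Since |z| ≤ 2.576, not significant at α = 0.01.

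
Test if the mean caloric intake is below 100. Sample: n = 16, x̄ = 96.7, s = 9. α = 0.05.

t = (96.7 - 100)/(9/√16) = -1.467, df = 15. Critical t = -1.753. Fail to reject H₀.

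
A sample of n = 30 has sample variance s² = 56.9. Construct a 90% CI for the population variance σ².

df = 29. χ²_{0.05} = 42.557, χ²_{0.95} = 17.708. CI for σ² = ((n-1)s²/χ²_{α/2}, (n-1)s²/χ²_{1-α/2}) = (29·56.9/42.557, 29·56.9/17.708) = (38.77, 93.18)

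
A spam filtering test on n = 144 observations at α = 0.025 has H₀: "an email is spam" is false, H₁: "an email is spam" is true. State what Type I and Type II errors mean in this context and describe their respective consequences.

Type I (false positive): concluding that an email is spam when it is not — a legitimate email is sent to the spam folder and the user misses it. Type II (false negative): failing to conclude that an email is spam when it is — a spam email lands in the inbox. Which is costlier depends on domain priorities and is a judgement call rather than a statistical fact.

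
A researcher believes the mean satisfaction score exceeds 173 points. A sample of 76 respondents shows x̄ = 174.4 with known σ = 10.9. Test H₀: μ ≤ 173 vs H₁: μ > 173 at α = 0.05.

z = 1.12. Critical value: 1.645. Fail to reject H₀.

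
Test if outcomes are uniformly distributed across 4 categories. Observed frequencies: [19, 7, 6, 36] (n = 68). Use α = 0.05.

Expected = 17 each. χ² = Σ(O-E)²/E = 34.471. df = 3, critical value = 7.815. Reject H₀.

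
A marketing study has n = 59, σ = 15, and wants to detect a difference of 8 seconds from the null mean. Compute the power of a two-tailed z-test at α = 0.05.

SE = σ/√n = 15/√59 = 1.953. Non-centrality λ = d/SE = 8/1.953 = 4.097. Power ≈ Φ(λ - z_{α/2}) = Φ(4.097 - 1.96) = Φ(2.137) = 0.984.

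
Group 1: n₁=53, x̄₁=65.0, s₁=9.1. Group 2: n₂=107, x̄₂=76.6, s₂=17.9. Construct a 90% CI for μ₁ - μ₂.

Difference = -11.6. SE = √(9.1²/53 + 17.9²/107) = 2.135. CI = (-15.11, -8.09)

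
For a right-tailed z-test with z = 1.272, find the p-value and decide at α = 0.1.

p = P(Z > 1.272) = 1 - Φ(1.272) ≈ 0.1017. Since p ≥ 0.1, fail to reject H₀ (not significant) at α = 0.1.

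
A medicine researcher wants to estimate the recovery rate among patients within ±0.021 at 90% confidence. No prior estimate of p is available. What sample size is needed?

Conservative approach: use p = 0.5 (maximizes p(1-p) = 0.25). n = z²(0.25)/E² = 1.645²×0.25/0.021² = 1534.03 → n = 1535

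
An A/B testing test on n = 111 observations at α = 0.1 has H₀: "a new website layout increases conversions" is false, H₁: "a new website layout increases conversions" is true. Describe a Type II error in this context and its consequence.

Type II error: failing to reject H₀ when it is false — concluding that a new website layout increases conversions is not supported when in fact it is. Consequence: discarding a layout that would have improved conversions — lost revenue.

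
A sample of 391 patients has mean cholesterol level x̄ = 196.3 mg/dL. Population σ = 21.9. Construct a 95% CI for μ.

CI = x̄ ± z*(σ/√n) = 196.3 ± 1.96(21.9/√391) = 196.3 ± 2.17 = (194.13, 198.47)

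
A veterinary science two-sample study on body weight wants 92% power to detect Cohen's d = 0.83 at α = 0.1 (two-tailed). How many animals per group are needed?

z_{α/2} = 1.645, z_β = Φ⁻¹(0.92) = 1.405. For large effect (d = 0.83): n per group = 2(z_{α/2} + z_β)²/d² = 2(1.645 + 1.405)²/0.83² = 27.01 → 28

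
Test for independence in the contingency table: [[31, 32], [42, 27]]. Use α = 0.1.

χ² = 1.812. df = 1, critical = 2.706. Fail to reject H₀. No evidence of dependence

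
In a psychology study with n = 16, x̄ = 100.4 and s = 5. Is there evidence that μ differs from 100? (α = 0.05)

t = (x̄ - μ₀)/(s/√n) = (100.4 - 100)/(5/√16) = 0.32. df = 15, critical t = ±2.131. Fail to reject H₀.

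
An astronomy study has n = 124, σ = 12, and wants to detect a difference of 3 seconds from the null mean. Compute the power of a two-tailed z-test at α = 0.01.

SE = σ/√n = 12/√124 = 1.078. Non-centrality λ = d/SE = 3/1.078 = 2.784. Power ≈ Φ(λ - z_{α/2}) = Φ(2.784 - 2.576) = Φ(0.208) = 0.582.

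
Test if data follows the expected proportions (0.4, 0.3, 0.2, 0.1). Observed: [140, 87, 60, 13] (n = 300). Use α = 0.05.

Expected: [120.0, 90.0, 60.0, 30.0]. χ² = 13.067. df = 3, critical = 7.815. Reject H₀.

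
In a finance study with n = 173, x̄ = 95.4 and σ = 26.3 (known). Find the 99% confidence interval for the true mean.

CI = x̄ ± z*(σ/√n) = 95.4 ± 2.576(26.3/√173) = 95.4 ± 5.15 = (90.25, 100.55)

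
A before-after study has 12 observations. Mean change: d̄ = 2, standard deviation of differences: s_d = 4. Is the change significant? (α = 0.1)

t = d̄/(s_d/√n) = 2/(4/√12) = 1.732. df = 11, critical t = ±1.796. Fail to reject H₀.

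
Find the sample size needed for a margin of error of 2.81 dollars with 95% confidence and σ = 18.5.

n = (z*σ/E)² = (1.96×18.5/2.81)² = 166.5 → n = 167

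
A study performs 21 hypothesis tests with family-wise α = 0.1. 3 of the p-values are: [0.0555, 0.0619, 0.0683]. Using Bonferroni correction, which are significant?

Bonferroni α = 0.1/21 = 0.00476. None of the given p-values are significant.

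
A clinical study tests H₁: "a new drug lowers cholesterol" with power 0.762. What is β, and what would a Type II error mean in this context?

β = 1 - power = 1 - 0.762 = 0.238. A Type II error is failing to reject H₀ when H₀ is false (false negative) — here, failing to conclude that a new drug lowers cholesterol when in fact it is true. Consequence: shelving an effective drug — patients miss out on a treatment that would have helped.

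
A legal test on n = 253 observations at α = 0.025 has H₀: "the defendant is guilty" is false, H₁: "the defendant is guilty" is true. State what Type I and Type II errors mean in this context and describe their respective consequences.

Type I (false positive): concluding that the defendant is guilty when it is not — convicting an innocent person. Type II (false negative): failing to conclude that the defendant is guilty when it is — acquitting a guilty person. Which is costlier depends on domain priorities and is a judgement call rather than a statistical fact.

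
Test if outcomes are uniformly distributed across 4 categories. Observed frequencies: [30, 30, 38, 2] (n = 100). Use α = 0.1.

Expected = 25 each. χ² = Σ(O-E)²/E = 29.92. df = 3, critical value = 6.251. Reject H₀.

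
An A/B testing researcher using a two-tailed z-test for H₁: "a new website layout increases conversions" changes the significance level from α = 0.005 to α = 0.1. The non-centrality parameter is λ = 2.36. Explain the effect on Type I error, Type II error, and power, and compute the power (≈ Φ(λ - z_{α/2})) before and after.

Increasing α from 0.005 to 0.1:
• Type I error rate increases (α is the Type I rate by definition).
• Critical value moves from z_{α/2} = 2.807 to 1.645, so power = Φ(λ - z_{α/2}) goes from Φ(2.36 - 2.807) = 0.327 to Φ(2.36 - 1.645) = 0.763.
• Type II error rate β = 1 - power therefore decreases (0.673 → 0.237).
Appropriate when false negatives are costly — here, discarding a layout that would have improved conversions — lost revenue.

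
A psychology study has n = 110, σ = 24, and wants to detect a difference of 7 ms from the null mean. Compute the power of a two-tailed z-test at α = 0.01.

SE = σ/√n = 24/√110 = 2.288. Non-centrality λ = d/SE = 7/2.288 = 3.059. Power ≈ Φ(λ - z_{α/2}) = Φ(3.059 - 2.576) = Φ(0.483) = 0.685.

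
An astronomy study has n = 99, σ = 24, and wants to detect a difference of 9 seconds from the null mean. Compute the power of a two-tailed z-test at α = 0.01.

SE = σ/√n = 24/√99 = 2.412. Non-centrality λ = d/SE = 9/2.412 = 3.731. Power ≈ Φ(λ - z_{α/2}) = Φ(3.731 - 2.576) = Φ(1.155) = 0.876.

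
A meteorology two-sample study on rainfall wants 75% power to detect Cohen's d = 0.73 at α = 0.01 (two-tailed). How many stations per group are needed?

z_{α/2} = 2.576, z_β = Φ⁻¹(0.75) = 0.674. For medium effect (d = 0.73): n per group = 2(z_{α/2} + z_β)²/d² = 2(2.576 + 0.674)²/0.73² = 39.6 → 40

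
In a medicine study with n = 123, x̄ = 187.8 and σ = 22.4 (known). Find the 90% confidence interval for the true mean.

CI = x̄ ± z*(σ/√n) = 187.8 ± 1.645(22.4/√123) = 187.8 ± 3.32 = (184.48, 191.12)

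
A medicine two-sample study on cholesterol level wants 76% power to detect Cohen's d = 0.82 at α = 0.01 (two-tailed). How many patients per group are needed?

z_{α/2} = 2.576, z_β = Φ⁻¹(0.76) = 0.706. For large effect (d = 0.82): n per group = 2(z_{α/2} + z_β)²/d² = 2(2.576 + 0.706)²/0.82² = 32.04 → 33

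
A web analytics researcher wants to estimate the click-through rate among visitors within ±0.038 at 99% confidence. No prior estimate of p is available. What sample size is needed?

Conservative approach: use p = 0.5 (maximizes p(1-p) = 0.25). n = z²(0.25)/E² = 2.576²×0.25/0.038² = 1148.9 → n = 1149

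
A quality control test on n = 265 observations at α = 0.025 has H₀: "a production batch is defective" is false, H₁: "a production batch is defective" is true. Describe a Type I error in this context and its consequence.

Type I error: rejecting H₀ when it is true — concluding that a production batch is defective when in fact it is not. Consequence: scrapping a good batch — wasted material and cost for no reason.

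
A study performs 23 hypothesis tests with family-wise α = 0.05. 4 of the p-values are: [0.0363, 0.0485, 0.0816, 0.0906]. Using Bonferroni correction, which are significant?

Bonferroni α = 0.05/23 = 0.00217. None of the given p-values are significant.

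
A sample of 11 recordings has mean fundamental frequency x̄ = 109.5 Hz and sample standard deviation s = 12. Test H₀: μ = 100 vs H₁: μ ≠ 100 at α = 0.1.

t = (x̄ - μ₀)/(s/√n) = (109.5 - 100)/(12/√11) = 2.626. df = 10, critical t = ±1.812. Reject H₀.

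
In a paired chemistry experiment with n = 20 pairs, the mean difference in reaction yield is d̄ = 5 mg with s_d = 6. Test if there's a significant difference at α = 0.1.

t = d̄/(s_d/√n) = 5/(6/√20) = 3.727. df = 19, critical t = ±1.729. Reject H₀.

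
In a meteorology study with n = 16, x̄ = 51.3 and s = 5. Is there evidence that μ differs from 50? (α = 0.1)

t = (x̄ - μ₀)/(s/√n) = (51.3 - 50)/(5/√16) = 1.04. df = 15, critical t = ±1.753. Fail to reject H₀.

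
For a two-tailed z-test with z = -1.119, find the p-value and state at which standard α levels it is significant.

p = 2·P(Z > |-1.119|) = 2·(1 - Φ(1.119)) ≈ 0.2631. Not significant at any standard level.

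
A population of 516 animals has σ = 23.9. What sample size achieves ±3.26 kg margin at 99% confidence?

Without FPC: n₀ = (2.576×23.9/3.26)² = 356.658. With FPC: n = n₀N/(n₀+N-1) = 211.1 → n = 212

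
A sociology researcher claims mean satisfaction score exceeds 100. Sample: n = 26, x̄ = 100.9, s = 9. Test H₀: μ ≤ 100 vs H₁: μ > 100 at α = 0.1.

t = (100.9 - 100)/(9/√26) = 0.51, df = 25. Critical t = 1.316. Fail to reject H₀.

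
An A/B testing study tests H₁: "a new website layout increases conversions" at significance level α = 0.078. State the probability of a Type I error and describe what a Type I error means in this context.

P(Type I error) = α = 0.078. A Type I error is rejecting H₀ when H₀ is actually true (false positive) — here, concluding that a new website layout increases conversions when in fact this is not the case. Consequence: rolling out a layout that doesn't actually help — wasted engineering effort.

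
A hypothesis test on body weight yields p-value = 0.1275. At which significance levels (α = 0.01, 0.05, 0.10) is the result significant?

p = 0.1275. Not significant at any of the given levels.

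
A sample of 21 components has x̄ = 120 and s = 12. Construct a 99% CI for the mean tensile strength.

CI = x̄ ± t*(s/√n) = 120 ± 2.845(12/√21) = (112.55, 127.45)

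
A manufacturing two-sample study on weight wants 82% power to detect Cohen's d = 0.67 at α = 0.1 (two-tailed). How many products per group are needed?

z_{α/2} = 1.645, z_β = Φ⁻¹(0.82) = 0.915. For medium effect (d = 0.67): n per group = 2(z_{α/2} + z_β)²/d² = 2(1.645 + 0.915)²/0.67² = 29.2 → 30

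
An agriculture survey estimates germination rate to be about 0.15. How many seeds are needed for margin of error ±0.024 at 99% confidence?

n = z²p(1-p)/E² = 2.576²×0.15×0.85/0.024² = 1468.9 → n = 1469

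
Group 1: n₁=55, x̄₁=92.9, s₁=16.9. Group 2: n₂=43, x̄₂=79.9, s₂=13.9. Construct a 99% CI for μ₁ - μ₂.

Difference = 13.0. SE = √(16.9²/55 + 13.9²/43) = 3.112. CI = (4.98, 21.02)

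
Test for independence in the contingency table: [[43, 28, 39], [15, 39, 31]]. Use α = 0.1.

χ² = 13.25. df = 2, critical = 4.605. Reject H₀. Variables are dependent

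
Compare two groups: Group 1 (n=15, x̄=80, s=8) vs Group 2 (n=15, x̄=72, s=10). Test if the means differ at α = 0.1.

Pooled sp = 9.06. t = 2.419, df = 28. Critical t = ±1.701. Reject H₀.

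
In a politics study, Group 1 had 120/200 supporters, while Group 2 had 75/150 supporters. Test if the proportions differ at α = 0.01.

p̂₁ = 0.6, p̂₂ = 0.5, pooled p̂ = 0.557. z = 1.864. Critical: ±2.576. Fail to reject H₀.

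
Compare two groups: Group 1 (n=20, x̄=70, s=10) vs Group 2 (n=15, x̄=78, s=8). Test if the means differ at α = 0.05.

Pooled sp = 9.2. t = -2.545, df = 33. Critical t = ±2.035. Reject H₀.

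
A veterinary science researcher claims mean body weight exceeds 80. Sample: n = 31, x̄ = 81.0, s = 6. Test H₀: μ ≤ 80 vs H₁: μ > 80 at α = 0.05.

t = (81.0 - 80)/(6/√31) = 0.928, df = 30. Critical t = 1.697. Fail to reject H₀.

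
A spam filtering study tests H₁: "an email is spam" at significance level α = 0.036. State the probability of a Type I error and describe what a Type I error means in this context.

P(Type I error) = α = 0.036. A Type I error is rejecting H₀ when H₀ is actually true (false positive) — here, concluding that an email is spam when in fact this is not the case. Consequence: a legitimate email is sent to the spam folder and the user misses it.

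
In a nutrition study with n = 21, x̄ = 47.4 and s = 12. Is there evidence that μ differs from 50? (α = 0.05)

t = (x̄ - μ₀)/(s/√n) = (47.4 - 50)/(12/√21) = -0.993. df = 20, critical t = ±2.086. Fail to reject H₀.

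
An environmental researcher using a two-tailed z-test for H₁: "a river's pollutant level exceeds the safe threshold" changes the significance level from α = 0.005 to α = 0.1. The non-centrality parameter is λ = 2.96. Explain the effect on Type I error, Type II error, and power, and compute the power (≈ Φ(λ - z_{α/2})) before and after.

Increasing α from 0.005 to 0.1:
• Type I error rate increases (α is the Type I rate by definition).
• Critical value moves from z_{α/2} = 2.807 to 1.645, so power = Φ(λ - z_{α/2}) goes from Φ(2.96 - 2.807) = 0.561 to Φ(2.96 - 1.645) = 0.906.
• Type II error rate β = 1 - power therefore decreases (0.439 → 0.094).
Appropriate when false negatives are costly — here, allowing unsafe pollution to continue.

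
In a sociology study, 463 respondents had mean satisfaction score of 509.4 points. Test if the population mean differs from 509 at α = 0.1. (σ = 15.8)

z = (x̄ - μ₀)/(σ/√n) = (509.4 - 509)/(15.8/√463) = 0.545. Critical value: ±1.645. Since |0.545| ≤ 1.645, Fail to reject H₀.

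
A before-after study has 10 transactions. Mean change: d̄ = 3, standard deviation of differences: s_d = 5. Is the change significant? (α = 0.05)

t = d̄/(s_d/√n) = 3/(5/√10) = 1.897. df = 9, critical t = ±2.262. Fail to reject H₀.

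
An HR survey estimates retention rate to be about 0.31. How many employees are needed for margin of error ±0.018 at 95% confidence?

n = z²p(1-p)/E² = 1.96²×0.31×0.69/0.018² = 2536.2 → n = 2537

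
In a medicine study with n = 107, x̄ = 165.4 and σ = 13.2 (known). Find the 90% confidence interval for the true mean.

CI = x̄ ± z*(σ/√n) = 165.4 ± 1.645(13.2/√107) = 165.4 ± 2.1 = (163.3, 167.5)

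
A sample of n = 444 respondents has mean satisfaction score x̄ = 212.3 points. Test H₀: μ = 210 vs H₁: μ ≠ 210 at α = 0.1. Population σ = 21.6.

z = (x̄ - μ₀)/(σ/√n) = (212.3 - 210)/(21.6/√444) = 2.244. Critical value: ±1.645. Since |2.244| > 1.645, Reject H₀.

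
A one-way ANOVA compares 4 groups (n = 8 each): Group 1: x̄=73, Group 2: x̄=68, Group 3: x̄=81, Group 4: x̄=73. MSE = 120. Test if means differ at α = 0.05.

Grand mean = 73.75. SS_between = 694.0, MS_between = 231.33. F = 1.928, F_crit ≈ 2.947. Fail to reject H₀.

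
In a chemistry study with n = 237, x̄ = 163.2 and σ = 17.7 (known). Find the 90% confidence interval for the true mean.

CI = x̄ ± z*(σ/√n) = 163.2 ± 1.645(17.7/√237) = 163.2 ± 1.89 = (161.31, 165.09)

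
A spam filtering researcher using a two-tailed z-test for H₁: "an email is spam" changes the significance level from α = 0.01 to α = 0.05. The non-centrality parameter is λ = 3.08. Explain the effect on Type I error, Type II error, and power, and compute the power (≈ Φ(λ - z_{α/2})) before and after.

Increasing α from 0.01 to 0.05:
• Type I error rate increases (α is the Type I rate by definition).
• Critical value moves from z_{α/2} = 2.576 to 1.96, so power = Φ(λ - z_{α/2}) goes from Φ(3.08 - 2.576) = 0.693 to Φ(3.08 - 1.96) = 0.869.
• Type II error rate β = 1 - power therefore decreases (0.307 → 0.131).
Appropriate when false negatives are costly — here, a spam email lands in the inbox.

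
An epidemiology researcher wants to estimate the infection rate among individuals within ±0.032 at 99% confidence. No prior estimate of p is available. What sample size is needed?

Conservative approach: use p = 0.5 (maximizes p(1-p) = 0.25). n = z²(0.25)/E² = 2.576²×0.25/0.032² = 1620.1 → n = 1621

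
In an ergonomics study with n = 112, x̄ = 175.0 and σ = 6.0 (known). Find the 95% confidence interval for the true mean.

CI = x̄ ± z*(σ/√n) = 175.0 ± 1.96(6.0/√112) = 175.0 ± 1.11 = (173.89, 176.11)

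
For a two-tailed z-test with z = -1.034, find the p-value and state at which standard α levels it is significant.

p = 2·P(Z > |-1.034|) = 2·(1 - Φ(1.034)) ≈ 0.3011. Not significant at any standard level.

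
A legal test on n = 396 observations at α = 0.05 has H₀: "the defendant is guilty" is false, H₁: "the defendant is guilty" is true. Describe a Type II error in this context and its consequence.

Type II error: failing to reject H₀ when it is false — concluding that the defendant is guilty is not supported when in fact it is. Consequence: acquitting a guilty person.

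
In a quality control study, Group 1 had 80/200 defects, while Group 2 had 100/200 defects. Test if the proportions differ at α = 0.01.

p̂₁ = 0.4, p̂₂ = 0.5, pooled p̂ = 0.45. z = -2.01. Critical: ±2.576. Fail to reject H₀.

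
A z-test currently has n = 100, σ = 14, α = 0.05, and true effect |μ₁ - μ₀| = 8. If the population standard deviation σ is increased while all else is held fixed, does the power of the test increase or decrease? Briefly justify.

Power decreases: a larger σ inflates the standard error σ/√n, pulling the sampling distribution under H₁ back toward the critical value.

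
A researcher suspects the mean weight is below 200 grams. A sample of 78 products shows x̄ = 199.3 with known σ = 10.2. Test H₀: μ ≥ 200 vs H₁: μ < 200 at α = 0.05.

z = -0.606. Critical value: -1.645. Fail to reject H₀.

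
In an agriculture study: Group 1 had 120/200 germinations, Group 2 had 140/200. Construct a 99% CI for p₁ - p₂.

p̂₁ = 0.6, p̂₂ = 0.7. Difference = -0.1. CI = (-0.222, 0.022)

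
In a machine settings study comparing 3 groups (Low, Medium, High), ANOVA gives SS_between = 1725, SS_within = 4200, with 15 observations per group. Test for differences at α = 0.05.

df_between = 2, df_within = 42. F = MS_between/MS_within = 862.5/100.0 = 8.625. F_crit ≈ 3.22. Reject H₀. At least one mean differs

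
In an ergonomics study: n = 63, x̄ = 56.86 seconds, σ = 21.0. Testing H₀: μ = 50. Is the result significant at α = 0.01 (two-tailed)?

z = (56.86 - 50)/(21.0/√63) = 2.593. Since |z| > 2.576, significant at α = 0.01.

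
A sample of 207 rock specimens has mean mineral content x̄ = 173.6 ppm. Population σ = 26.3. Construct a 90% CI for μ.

CI = x̄ ± z*(σ/√n) = 173.6 ± 1.645(26.3/√207) = 173.6 ± 3.01 = (170.59, 176.61)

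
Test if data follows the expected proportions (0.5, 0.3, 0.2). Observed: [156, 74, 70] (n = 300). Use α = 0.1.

Expected: [150.0, 90.0, 60.0]. χ² = 4.751. df = 2, critical = 4.605. Reject H₀.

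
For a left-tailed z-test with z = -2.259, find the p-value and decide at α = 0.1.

p = P(Z < -2.259) = Φ(-2.259) ≈ 0.0119. Since p < 0.1, reject H₀ (significant) at α = 0.1.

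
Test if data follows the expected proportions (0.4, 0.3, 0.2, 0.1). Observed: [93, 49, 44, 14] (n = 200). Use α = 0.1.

Expected: [80.0, 60.0, 40.0, 20.0]. χ² = 6.329. df = 3, critical = 6.251. Reject H₀.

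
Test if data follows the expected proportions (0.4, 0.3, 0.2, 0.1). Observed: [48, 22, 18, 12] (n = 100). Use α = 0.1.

Expected: [40.0, 30.0, 20.0, 10.0]. χ² = 4.333. df = 3, critical = 6.251. Fail to reject H₀.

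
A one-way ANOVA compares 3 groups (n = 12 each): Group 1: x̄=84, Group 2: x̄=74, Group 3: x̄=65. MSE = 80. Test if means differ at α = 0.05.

Grand mean = 74.33. SS_between = 2168.0, MS_between = 1084.0. F = 13.55, F_crit ≈ 3.285. Reject H₀.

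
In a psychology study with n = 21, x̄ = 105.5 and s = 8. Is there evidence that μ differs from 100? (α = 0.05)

t = (x̄ - μ₀)/(s/√n) = (105.5 - 100)/(8/√21) = 3.151. df = 20, critical t = ±2.086. Reject H₀.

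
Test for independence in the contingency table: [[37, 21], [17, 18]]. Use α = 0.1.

χ² = 2.077. df = 1, critical = 2.706. Fail to reject H₀. No evidence of dependence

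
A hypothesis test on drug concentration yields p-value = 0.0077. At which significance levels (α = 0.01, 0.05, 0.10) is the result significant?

p = 0.0077. Significant at: α = 0.01, 0.05, 0.1.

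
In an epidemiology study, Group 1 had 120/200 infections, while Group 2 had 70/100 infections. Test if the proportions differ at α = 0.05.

p̂₁ = 0.6, p̂₂ = 0.7, pooled p̂ = 0.633. z = -1.694. Critical: ±1.96. Fail to reject H₀.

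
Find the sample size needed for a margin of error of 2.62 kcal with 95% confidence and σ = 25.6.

n = (z*σ/E)² = (1.96×25.6/2.62)² = 366.8 → n = 367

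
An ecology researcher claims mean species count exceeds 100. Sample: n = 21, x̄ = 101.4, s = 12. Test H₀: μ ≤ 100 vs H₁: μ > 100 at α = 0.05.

t = (101.4 - 100)/(12/√21) = 0.535, df = 20. Critical t = 1.725. Fail to reject H₀.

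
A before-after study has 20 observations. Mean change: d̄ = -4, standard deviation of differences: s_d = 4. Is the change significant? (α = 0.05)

t = d̄/(s_d/√n) = -4/(4/√20) = -4.472. df = 19, critical t = ±2.093. Reject H₀.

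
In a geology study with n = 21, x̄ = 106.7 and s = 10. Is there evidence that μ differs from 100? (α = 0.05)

t = (x̄ - μ₀)/(s/√n) = (106.7 - 100)/(10/√21) = 3.07. df = 20, critical t = ±2.086. Reject H₀.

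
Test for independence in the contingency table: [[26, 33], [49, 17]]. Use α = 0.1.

χ² = 11.818. df = 1, critical = 2.706. Reject H₀. Variables are dependent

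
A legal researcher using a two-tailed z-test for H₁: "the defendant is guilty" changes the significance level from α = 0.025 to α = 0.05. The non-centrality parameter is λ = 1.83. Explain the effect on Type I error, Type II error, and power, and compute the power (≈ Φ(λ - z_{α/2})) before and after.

Increasing α from 0.025 to 0.05:
• Type I error rate increases (α is the Type I rate by definition).
• Critical value moves from z_{α/2} = 2.241 to 1.96, so power = Φ(λ - z_{α/2}) goes from Φ(1.83 - 2.241) = 0.341 to Φ(1.83 - 1.96) = 0.448.
• Type II error rate β = 1 - power therefore decreases (0.659 → 0.552).
Appropriate when false negatives are costly — here, acquitting a guilty person.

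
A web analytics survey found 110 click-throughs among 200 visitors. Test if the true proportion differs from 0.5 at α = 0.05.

p̂ = 0.55, p₀ = 0.5. z = (p̂ - p₀)/√(p₀(1-p₀)/n) = 1.414. Critical: ±1.96. Fail to reject H₀.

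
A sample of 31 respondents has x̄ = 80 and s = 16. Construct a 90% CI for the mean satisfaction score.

CI = x̄ ± t*(s/√n) = 80 ± 1.697(16/√31) = (75.12, 84.88)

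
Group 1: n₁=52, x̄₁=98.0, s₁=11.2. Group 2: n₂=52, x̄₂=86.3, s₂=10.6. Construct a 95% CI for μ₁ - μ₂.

Difference = 11.7. SE = √(11.2²/52 + 10.6²/52) = 2.138. CI = (7.51, 15.89)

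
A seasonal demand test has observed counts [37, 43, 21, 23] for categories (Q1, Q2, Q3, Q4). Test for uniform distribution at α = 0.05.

Expected = 31 each. χ² = Σ(O-E)²/E = 11.097. df = 3, critical value = 7.815. Reject H₀.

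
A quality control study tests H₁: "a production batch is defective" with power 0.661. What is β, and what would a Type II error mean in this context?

β = 1 - power = 1 - 0.661 = 0.339. A Type II error is failing to reject H₀ when H₀ is false (false negative) — here, failing to conclude that a production batch is defective when in fact it is true. Consequence: shipping a defective batch — faulty products reach customers.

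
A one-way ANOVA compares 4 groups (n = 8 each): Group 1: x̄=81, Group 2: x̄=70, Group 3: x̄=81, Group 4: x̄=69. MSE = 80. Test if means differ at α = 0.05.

Grand mean = 75.25. SS_between = 1062.0, MS_between = 354.0. F = 4.425, F_crit ≈ 2.947. Reject H₀.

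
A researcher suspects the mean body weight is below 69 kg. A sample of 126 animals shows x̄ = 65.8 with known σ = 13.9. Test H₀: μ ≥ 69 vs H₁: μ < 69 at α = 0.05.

z = -2.584. Critical value: -1.645. Reject H₀.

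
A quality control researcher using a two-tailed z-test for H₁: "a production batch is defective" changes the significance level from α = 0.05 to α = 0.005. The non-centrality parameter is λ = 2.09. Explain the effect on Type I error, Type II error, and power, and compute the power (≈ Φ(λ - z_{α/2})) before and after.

Decreasing α from 0.05 to 0.005:
• Type I error rate decreases (α is the Type I rate by definition).
• Critical value moves from z_{α/2} = 1.96 to 2.807, so power = Φ(λ - z_{α/2}) goes from Φ(2.09 - 1.96) = 0.552 to Φ(2.09 - 2.807) = 0.237.
• Type II error rate β = 1 - power therefore increases (0.448 → 0.763).
Appropriate when false positives are costly — here, scrapping a good batch — wasted material and cost for no reason.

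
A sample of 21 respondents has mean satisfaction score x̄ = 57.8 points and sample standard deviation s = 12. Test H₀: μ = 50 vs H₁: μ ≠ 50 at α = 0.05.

t = (x̄ - μ₀)/(s/√n) = (57.8 - 50)/(12/√21) = 2.979. df = 20, critical t = ±2.086. Reject H₀.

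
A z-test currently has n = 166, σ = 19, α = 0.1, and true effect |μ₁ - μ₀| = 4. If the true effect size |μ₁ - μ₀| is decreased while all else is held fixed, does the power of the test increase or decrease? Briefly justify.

Power decreases: a smaller true effect decreases the non-centrality λ = |μ₁ - μ₀|/(σ/√n).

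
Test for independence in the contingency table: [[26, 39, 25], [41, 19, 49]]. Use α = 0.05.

χ² = 16.374. df = 2, critical = 5.991. Reject H₀. Variables are dependent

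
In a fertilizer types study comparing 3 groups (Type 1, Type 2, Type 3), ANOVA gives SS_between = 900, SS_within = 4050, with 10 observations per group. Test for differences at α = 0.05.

df_between = 2, df_within = 27. F = MS_between/MS_within = 450.0/150.0 = 3.0. F_crit ≈ 3.354. Fail to reject H₀.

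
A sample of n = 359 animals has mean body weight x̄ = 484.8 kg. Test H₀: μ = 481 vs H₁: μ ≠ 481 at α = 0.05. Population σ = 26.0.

z = (x̄ - μ₀)/(σ/√n) = (484.8 - 481)/(26.0/√359) = 2.769. Critical value: ±1.96. Since |2.769| > 1.96, Reject H₀.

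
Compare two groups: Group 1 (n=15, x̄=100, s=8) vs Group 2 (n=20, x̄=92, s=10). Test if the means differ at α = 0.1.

Pooled sp = 9.2. t = 2.545, df = 33. Critical t = ±1.692. Reject H₀.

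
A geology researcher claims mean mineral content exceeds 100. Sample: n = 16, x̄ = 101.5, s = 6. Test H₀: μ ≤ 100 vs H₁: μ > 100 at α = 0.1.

t = (101.5 - 100)/(6/√16) = 1.0, df = 15. Critical t = 1.341. Fail to reject H₀.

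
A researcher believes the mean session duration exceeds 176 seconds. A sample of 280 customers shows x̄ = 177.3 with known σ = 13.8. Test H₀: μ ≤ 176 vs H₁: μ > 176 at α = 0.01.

z = 1.576. Critical value: 2.33. Fail to reject H₀.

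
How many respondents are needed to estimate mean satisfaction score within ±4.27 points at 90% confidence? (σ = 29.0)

n = (z*σ/E)² = (1.645×29.0/4.27)² = 124.8 → n = 125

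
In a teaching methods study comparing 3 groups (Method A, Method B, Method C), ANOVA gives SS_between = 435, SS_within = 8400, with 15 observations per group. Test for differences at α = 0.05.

df_between = 2, df_within = 42. F = MS_between/MS_within = 217.5/200.0 = 1.087. F_crit ≈ 3.22. Fail to reject H₀.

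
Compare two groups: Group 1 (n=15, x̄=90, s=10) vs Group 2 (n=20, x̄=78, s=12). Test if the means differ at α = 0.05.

Pooled sp = 11.2. t = 3.138, df = 33. Critical t = ±2.035. Reject H₀.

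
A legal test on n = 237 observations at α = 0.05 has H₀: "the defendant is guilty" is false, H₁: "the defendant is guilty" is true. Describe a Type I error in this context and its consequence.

Type I error: rejecting H₀ when it is true — concluding that the defendant is guilty when in fact it is not. Consequence: convicting an innocent person.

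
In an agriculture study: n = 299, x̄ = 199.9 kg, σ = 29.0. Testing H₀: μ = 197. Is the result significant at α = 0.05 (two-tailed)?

z = (199.9 - 197)/(29.0/√299) = 1.729. Since |z| ≤ 1.96, not significant at α = 0.05.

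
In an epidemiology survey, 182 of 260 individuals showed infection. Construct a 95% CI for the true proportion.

p̂ = 0.7. CI = p̂ ± z*√(p̂(1-p̂)/n) = (0.644, 0.756)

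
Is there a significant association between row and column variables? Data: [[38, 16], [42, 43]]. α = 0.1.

χ² = 5.938. df = 1, critical = 2.706. Reject H₀. Variables are dependent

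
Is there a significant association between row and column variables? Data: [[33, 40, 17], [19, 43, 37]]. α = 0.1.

χ² = 10.881. df = 2, critical = 4.605. Reject H₀. Variables are dependent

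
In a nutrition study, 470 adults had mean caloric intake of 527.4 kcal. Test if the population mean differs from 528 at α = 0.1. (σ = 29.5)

z = (x̄ - μ₀)/(σ/√n) = (527.4 - 528)/(29.5/√470) = -0.441. Critical value: ±1.645. Since |-0.441| ≤ 1.645, Fail to reject H₀.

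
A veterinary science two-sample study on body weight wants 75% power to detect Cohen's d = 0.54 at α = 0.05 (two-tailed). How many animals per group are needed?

z_{α/2} = 1.96, z_β = Φ⁻¹(0.75) = 0.674. For medium effect (d = 0.54): n per group = 2(z_{α/2} + z_β)²/d² = 2(1.96 + 0.674)²/0.54² = 47.6 → 48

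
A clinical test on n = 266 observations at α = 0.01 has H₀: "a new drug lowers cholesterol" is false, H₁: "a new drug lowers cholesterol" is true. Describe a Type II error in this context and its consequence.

Type II error: failing to reject H₀ when it is false — concluding that a new drug lowers cholesterol is not supported when in fact it is. Consequence: shelving an effective drug — patients miss out on a treatment that would have helped.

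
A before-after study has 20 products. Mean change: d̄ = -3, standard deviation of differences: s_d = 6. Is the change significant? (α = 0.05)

t = d̄/(s_d/√n) = -3/(6/√20) = -2.236. df = 19, critical t = ±2.093. Reject H₀.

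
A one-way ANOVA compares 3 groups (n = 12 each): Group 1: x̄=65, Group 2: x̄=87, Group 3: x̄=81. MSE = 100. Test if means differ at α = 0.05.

Grand mean = 77.67. SS_between = 3104.0, MS_between = 1552.0. F = 15.52, F_crit ≈ 3.285. Reject H₀.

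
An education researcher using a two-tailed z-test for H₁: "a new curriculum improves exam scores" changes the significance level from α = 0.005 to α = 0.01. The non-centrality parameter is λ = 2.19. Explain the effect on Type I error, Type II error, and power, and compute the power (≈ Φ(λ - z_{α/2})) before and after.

Increasing α from 0.005 to 0.01:
• Type I error rate increases (α is the Type I rate by definition).
• Critical value moves from z_{α/2} = 2.807 to 2.576, so power = Φ(λ - z_{α/2}) goes from Φ(2.19 - 2.807) = 0.269 to Φ(2.19 - 2.576) = 0.35.
• Type II error rate β = 1 - power therefore decreases (0.731 → 0.65).
Appropriate when false negatives are costly — here, keeping the old curriculum when the new one would have helped students.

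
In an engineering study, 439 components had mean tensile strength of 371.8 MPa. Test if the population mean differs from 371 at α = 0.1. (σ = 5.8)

z = (x̄ - μ₀)/(σ/√n) = (371.8 - 371)/(5.8/√439) = 2.89. Critical value: ±1.645. Since |2.89| > 1.645, Reject H₀.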